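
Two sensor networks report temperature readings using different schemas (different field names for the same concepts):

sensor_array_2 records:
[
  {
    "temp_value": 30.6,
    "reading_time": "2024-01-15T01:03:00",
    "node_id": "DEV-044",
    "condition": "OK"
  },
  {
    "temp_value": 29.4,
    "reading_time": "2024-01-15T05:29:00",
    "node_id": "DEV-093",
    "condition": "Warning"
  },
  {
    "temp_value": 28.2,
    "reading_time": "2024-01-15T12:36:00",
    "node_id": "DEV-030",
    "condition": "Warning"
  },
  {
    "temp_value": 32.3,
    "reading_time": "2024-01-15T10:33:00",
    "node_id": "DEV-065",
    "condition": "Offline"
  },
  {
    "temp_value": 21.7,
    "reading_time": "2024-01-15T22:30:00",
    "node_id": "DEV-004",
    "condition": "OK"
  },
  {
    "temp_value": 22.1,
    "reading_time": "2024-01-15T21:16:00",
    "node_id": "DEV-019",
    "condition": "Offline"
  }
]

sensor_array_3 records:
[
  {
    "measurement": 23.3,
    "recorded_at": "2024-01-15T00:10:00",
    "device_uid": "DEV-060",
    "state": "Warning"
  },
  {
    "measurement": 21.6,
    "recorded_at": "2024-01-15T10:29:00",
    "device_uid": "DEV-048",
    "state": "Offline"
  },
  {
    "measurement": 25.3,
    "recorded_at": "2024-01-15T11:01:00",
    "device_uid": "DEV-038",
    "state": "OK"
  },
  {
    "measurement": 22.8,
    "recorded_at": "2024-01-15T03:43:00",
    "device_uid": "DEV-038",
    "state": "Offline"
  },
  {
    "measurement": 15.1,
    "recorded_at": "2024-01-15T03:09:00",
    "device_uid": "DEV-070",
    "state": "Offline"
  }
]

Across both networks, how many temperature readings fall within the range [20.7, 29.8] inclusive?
8

Schema mapping: "temp_value" (sensor_array_2) = "measurement" (sensor_array_3) = temperature

Readings in [20.7, 29.8] from sensor_array_2: 4
Readings in [20.7, 29.8] from sensor_array_3: 4

Total count: 4 + 4 = 8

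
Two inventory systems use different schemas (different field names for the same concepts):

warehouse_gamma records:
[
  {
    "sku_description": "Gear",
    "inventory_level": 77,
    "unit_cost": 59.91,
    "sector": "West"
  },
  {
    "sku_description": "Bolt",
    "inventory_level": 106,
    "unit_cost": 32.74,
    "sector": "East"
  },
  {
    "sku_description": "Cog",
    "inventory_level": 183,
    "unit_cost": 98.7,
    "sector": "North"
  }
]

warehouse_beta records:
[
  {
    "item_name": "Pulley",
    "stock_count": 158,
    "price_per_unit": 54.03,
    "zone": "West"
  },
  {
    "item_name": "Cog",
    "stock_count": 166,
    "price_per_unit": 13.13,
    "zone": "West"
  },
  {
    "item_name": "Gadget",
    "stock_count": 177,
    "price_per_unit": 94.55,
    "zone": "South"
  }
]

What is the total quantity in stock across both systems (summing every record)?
867

To reconcile these schemas, identify the field holding the quantity in stock in each system:
1. In warehouse_gamma it is "inventory_level"
2. In warehouse_beta it is "stock_count"

From warehouse_gamma: 77 + 106 + 183 = 366
From warehouse_beta: 158 + 166 + 177 = 501

Total: 366 + 501 = 867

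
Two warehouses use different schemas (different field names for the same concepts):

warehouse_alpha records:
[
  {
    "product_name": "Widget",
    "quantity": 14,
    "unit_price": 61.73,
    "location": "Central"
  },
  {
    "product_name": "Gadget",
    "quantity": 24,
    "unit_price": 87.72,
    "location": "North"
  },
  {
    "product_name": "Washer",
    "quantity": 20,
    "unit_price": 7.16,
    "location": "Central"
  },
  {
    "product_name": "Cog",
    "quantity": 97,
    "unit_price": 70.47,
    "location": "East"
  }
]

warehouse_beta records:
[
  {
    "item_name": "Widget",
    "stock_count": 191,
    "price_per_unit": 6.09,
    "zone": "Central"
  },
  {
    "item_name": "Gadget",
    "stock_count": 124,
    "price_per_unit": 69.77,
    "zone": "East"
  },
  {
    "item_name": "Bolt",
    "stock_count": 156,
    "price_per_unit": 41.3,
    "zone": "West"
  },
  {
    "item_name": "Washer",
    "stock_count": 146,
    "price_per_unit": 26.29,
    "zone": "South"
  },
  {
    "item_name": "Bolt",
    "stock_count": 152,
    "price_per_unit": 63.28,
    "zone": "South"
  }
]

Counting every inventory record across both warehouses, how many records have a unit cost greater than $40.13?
6

Schema mapping: "unit_price" (warehouse_alpha) = "price_per_unit" (warehouse_beta) = unit cost

Records > $40.13 in warehouse_alpha: 3
Records > $40.13 in warehouse_beta: 3

Total count: 3 + 3 = 6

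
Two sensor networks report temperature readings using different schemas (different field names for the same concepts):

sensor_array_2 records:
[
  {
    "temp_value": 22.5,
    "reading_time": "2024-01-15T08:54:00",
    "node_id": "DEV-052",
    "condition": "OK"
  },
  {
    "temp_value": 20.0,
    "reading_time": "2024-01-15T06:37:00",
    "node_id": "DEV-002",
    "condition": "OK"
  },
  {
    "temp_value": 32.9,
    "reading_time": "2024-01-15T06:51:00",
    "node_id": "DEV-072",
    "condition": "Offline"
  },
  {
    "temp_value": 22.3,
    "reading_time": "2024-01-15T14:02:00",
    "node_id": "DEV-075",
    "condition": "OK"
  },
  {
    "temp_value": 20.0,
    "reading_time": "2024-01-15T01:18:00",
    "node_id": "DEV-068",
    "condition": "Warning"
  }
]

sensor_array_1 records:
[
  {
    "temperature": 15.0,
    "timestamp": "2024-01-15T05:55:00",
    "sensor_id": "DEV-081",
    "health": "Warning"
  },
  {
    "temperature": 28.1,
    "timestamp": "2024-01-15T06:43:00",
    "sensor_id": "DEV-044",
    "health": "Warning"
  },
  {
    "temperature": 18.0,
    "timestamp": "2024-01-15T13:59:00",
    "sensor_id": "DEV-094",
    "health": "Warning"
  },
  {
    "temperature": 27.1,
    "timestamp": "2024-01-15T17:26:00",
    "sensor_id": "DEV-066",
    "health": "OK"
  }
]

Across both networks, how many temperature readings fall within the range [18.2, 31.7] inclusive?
6

Schema mapping: "temp_value" (sensor_array_2) = "temperature" (sensor_array_1) = temperature

Readings in [18.2, 31.7] from sensor_array_2: 4
Readings in [18.2, 31.7] from sensor_array_1: 2

Total count: 4 + 2 = 6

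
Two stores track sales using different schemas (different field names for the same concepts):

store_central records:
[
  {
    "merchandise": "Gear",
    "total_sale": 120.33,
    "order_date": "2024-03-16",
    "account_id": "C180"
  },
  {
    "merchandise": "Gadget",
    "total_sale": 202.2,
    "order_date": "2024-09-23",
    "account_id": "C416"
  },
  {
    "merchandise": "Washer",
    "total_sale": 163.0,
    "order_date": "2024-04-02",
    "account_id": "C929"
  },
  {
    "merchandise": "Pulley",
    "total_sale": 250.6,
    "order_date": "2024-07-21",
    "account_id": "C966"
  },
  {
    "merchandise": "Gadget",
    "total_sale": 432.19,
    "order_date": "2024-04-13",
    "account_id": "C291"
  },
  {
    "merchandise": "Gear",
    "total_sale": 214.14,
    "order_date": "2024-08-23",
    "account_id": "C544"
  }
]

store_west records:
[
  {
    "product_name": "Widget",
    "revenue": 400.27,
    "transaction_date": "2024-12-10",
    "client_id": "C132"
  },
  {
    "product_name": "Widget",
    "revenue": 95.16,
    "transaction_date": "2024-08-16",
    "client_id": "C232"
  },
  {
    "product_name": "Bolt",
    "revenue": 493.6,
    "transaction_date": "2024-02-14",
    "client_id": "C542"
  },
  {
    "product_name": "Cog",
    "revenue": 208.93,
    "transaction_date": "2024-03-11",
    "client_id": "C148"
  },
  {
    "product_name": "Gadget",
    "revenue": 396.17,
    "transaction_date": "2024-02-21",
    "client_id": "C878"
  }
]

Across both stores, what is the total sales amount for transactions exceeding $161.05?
2761.1

Schema mapping: "total_sale" (store_central) = "revenue" (store_west) = sale amount

Sum of sales > $161.05 in store_central: 1262.13
Sum of sales > $161.05 in store_west: 1498.97

Total: 1262.13 + 1498.97 = 2761.1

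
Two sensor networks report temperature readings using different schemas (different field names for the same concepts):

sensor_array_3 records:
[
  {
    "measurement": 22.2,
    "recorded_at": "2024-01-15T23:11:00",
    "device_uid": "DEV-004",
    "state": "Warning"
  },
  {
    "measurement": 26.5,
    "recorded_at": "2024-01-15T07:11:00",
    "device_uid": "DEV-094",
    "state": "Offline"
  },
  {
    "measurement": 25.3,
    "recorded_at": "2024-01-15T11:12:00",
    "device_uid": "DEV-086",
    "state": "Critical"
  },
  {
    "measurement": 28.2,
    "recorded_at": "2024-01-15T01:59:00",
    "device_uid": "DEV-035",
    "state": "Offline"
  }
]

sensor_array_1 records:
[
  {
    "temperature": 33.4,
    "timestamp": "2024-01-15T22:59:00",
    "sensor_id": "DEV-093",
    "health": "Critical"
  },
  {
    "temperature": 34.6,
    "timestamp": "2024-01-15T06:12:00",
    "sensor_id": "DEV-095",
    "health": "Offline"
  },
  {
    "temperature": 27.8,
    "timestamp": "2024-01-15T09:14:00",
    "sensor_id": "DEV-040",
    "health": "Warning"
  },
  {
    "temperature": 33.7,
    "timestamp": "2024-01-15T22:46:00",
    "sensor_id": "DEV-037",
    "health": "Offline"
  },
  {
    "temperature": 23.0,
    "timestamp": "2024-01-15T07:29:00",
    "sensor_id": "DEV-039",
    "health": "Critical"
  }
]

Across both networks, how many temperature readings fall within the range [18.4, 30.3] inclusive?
6

Schema mapping: "measurement" (sensor_array_3) = "temperature" (sensor_array_1) = temperature

Readings in [18.4, 30.3] from sensor_array_3: 4
Readings in [18.4, 30.3] from sensor_array_1: 2

Total count: 4 + 2 = 6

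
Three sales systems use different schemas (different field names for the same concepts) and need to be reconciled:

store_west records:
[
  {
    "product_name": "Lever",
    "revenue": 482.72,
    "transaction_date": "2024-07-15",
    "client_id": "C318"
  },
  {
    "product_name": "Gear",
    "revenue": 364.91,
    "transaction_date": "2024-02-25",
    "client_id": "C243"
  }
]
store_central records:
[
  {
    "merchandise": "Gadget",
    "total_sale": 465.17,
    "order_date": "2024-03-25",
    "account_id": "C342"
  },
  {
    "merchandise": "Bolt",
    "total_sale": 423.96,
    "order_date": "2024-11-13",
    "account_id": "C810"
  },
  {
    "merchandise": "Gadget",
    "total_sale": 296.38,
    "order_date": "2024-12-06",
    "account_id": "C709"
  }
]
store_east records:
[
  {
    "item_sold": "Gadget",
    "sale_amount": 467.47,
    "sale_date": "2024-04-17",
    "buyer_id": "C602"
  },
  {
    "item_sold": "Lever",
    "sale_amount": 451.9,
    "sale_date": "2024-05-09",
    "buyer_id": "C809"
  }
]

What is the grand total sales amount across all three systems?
2952.51

Schema reconciliation - all amount fields map to sale amount:

store_west (revenue): 847.63
store_central (total_sale): 1185.51
store_east (sale_amount): 919.37

Grand total: 2952.51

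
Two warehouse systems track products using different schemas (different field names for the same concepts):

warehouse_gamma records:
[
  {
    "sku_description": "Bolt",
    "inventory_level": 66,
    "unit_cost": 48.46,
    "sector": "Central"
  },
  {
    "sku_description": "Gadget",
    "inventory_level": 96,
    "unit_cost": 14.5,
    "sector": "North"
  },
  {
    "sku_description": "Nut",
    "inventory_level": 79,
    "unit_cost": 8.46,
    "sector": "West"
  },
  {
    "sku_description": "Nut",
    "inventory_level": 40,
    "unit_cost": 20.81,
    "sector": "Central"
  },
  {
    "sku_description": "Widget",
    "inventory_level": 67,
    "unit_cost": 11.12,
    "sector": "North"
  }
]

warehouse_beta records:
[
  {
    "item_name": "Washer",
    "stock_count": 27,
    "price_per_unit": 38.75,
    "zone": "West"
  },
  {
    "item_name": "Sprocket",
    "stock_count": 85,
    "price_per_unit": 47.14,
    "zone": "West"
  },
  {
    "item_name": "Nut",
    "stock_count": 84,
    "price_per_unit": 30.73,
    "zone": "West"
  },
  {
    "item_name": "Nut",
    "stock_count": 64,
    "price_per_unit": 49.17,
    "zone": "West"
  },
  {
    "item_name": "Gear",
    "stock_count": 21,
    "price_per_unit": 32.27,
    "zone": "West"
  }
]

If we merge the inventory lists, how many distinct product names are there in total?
7

Schema mapping: "sku_description" (warehouse_gamma) = "item_name" (warehouse_beta) = product name

Products in warehouse_gamma: ['Bolt', 'Gadget', 'Nut', 'Widget']
Products in warehouse_beta: ['Gear', 'Nut', 'Sprocket', 'Washer']

Union (unique products): ['Bolt', 'Gadget', 'Gear', 'Nut', 'Sprocket', 'Washer', 'Widget']
Count: 7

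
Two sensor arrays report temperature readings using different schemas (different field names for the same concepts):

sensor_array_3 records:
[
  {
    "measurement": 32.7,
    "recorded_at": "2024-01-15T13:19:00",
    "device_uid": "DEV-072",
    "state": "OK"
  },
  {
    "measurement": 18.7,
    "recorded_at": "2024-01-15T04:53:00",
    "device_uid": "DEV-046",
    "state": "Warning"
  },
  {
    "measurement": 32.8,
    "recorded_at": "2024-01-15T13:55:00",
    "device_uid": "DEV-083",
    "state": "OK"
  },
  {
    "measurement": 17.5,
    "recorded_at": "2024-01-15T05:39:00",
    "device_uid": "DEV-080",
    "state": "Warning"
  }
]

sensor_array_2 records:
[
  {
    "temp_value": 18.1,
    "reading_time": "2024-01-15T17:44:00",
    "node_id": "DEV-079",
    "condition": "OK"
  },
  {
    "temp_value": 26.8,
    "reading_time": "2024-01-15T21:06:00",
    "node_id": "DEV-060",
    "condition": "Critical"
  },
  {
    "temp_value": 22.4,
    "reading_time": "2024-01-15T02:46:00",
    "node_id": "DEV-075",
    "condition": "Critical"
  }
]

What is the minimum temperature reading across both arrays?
17.5

Schema mapping: "measurement" (sensor_array_3) = "temp_value" (sensor_array_2) = temperature reading

Minimum in sensor_array_3: 17.5
Minimum in sensor_array_2: 18.1

Overall minimum: min(17.5, 18.1) = 17.5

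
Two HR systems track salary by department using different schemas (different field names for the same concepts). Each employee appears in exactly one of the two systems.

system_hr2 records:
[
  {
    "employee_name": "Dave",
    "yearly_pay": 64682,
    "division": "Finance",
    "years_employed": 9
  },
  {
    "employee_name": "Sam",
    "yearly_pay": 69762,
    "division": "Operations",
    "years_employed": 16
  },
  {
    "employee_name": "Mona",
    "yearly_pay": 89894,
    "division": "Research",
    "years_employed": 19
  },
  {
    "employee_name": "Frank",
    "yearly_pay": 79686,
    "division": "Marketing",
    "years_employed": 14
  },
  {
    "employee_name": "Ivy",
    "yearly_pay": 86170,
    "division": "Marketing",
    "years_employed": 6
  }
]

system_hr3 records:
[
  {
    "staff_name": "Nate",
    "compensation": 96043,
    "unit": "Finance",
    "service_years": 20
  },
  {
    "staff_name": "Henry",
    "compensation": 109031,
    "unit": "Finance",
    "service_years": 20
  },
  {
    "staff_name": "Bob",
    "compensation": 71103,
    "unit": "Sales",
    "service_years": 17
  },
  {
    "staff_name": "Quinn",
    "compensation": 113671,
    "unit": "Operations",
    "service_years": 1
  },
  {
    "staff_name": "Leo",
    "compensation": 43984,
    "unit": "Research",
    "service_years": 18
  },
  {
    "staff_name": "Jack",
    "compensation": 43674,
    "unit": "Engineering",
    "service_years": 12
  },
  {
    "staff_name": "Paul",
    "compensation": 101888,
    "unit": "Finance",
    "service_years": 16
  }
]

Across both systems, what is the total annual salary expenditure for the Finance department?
371644

Schema mappings:
- "division" (system_hr2) = "unit" (system_hr3) = department
- "yearly_pay" (system_hr2) = "compensation" (system_hr3) = salary

Finance salaries from system_hr2: 64682
Finance salaries from system_hr3: 306962

Total: 64682 + 306962 = 371644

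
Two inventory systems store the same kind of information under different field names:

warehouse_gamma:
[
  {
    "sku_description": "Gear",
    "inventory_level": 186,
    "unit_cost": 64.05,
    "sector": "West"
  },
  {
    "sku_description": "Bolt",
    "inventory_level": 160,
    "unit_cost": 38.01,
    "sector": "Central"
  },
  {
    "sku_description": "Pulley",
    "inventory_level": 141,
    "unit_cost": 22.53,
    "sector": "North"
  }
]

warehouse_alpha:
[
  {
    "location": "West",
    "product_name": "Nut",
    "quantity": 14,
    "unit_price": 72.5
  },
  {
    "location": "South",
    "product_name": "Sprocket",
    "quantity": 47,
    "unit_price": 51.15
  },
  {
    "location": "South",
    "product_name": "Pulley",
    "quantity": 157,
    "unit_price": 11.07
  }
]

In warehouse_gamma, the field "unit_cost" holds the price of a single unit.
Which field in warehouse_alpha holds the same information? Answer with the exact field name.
unit_price

In warehouse_gamma, "unit_cost" holds the price of a single unit.
The fields in warehouse_alpha are: "location", "product_name", "quantity", "unit_price".
"unit_price" is the match: the name refers to the same concept and its values are decimal currency amounts (e.g. 72.5, 51.15).
The other fields ("location", "product_name", "quantity") hold different kinds of data.

So "unit_cost" in warehouse_gamma corresponds to "unit_price" in warehouse_alpha.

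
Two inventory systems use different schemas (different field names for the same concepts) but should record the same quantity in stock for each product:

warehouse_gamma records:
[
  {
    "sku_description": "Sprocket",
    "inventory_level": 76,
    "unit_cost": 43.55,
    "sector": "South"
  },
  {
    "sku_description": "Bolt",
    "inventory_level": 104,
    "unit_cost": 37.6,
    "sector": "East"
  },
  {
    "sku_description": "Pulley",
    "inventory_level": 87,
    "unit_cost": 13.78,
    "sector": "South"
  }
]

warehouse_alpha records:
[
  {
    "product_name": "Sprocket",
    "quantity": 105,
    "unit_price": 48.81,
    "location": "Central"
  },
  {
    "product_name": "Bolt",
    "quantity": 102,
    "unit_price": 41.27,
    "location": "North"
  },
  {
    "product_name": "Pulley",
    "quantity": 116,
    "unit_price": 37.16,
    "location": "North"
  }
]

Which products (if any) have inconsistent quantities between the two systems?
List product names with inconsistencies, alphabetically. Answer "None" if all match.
Bolt, Pulley, Sprocket

Schema mappings:
- "sku_description" (warehouse_gamma) = "product_name" (warehouse_alpha) = product name
- "inventory_level" (warehouse_gamma) = "quantity" (warehouse_alpha) = quantity

Comparison:
  Sprocket: 76 vs 105 - MISMATCH
  Bolt: 104 vs 102 - MISMATCH
  Pulley: 87 vs 116 - MISMATCH

Products with inconsistencies: Bolt, Pulley, Sprocket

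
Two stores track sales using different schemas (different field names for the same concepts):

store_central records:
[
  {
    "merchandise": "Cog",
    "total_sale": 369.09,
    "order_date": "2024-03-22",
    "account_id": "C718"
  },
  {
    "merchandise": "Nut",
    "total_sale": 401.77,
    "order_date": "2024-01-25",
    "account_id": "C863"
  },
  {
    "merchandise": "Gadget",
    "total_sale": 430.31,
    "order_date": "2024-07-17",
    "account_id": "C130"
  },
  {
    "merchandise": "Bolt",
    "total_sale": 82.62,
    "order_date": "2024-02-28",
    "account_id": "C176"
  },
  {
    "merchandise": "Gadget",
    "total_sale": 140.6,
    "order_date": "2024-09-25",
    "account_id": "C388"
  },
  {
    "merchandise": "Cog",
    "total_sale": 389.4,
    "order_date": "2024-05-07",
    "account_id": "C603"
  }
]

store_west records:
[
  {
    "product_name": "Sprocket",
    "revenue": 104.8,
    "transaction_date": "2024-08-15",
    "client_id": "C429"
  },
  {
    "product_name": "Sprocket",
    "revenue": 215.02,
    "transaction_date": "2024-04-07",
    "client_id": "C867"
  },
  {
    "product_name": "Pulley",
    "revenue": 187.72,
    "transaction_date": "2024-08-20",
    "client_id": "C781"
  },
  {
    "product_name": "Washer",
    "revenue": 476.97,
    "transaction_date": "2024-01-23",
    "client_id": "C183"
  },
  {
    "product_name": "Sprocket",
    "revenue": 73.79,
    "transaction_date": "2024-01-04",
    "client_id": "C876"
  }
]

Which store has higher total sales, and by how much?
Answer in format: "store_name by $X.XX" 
store_central by $755.49

Schema mapping: "total_sale" (store_central) = "revenue" (store_west) = sale amount

Total for store_central: 1813.79
Total for store_west: 1058.30

Difference: |1813.79 - 1058.30| = 755.49
store_central has higher sales by $755.49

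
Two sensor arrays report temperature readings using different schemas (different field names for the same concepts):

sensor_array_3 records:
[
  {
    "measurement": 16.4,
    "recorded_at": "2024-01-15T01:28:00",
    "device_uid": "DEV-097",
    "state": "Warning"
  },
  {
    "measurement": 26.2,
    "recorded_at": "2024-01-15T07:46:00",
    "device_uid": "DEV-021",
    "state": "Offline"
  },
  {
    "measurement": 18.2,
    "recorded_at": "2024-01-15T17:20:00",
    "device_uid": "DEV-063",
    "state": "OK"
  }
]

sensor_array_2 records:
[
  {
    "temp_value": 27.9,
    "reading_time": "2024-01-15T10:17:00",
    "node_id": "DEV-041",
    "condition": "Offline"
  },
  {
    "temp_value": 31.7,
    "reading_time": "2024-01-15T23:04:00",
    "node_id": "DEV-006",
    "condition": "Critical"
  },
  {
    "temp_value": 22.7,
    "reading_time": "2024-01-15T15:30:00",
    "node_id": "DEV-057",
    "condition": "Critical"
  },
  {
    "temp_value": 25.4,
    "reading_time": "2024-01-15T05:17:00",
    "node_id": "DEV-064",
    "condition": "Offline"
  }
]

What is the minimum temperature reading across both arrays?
16.4

Schema mapping: "measurement" (sensor_array_3) = "temp_value" (sensor_array_2) = temperature reading

Minimum in sensor_array_3: 16.4
Minimum in sensor_array_2: 22.7

Overall minimum: min(16.4, 22.7) = 16.4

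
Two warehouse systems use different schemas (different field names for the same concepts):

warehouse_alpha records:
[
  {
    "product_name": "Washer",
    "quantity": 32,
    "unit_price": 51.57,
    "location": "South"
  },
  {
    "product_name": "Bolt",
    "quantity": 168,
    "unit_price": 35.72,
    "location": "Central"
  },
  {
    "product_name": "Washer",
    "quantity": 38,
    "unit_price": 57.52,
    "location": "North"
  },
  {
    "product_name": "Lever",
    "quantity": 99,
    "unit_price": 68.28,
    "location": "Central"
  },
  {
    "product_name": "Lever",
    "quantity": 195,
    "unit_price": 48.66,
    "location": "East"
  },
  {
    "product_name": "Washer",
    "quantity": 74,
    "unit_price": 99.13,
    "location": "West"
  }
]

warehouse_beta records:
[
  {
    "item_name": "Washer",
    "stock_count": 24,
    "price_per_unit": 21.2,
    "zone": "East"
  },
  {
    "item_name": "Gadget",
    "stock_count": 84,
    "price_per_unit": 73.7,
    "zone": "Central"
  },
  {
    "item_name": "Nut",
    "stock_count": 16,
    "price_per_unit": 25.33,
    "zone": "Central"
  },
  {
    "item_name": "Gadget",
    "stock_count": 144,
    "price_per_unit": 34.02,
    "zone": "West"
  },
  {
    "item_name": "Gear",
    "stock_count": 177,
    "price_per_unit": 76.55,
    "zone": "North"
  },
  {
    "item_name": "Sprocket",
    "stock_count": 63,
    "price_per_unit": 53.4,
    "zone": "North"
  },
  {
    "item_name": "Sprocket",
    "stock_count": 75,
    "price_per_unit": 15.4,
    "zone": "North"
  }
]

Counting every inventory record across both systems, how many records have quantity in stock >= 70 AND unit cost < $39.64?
3

Schema mappings:
- "quantity" (warehouse_alpha) = "stock_count" (warehouse_beta) = quantity
- "unit_price" (warehouse_alpha) = "price_per_unit" (warehouse_beta) = unit cost

Records meeting both conditions in warehouse_alpha: 1
Records meeting both conditions in warehouse_beta: 2

Total: 1 + 2 = 3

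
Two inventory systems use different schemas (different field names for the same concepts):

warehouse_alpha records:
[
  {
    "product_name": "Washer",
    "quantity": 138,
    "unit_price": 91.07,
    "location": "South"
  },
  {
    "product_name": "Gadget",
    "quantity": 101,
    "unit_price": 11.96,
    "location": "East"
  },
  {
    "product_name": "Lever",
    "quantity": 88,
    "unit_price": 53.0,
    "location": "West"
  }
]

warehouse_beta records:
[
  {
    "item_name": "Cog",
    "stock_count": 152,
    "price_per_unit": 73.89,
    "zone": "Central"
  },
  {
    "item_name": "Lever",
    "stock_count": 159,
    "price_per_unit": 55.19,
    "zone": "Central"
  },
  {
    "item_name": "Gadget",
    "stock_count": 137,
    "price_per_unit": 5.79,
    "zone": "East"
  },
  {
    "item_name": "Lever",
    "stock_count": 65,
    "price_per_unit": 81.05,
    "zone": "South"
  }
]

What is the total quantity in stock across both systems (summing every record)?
840

To reconcile these schemas, identify the field holding the quantity in stock in each system:
1. In warehouse_alpha it is "quantity"
2. In warehouse_beta it is "stock_count"

From warehouse_alpha: 138 + 101 + 88 = 327
From warehouse_beta: 152 + 159 + 137 + 65 = 513

Total: 327 + 513 = 840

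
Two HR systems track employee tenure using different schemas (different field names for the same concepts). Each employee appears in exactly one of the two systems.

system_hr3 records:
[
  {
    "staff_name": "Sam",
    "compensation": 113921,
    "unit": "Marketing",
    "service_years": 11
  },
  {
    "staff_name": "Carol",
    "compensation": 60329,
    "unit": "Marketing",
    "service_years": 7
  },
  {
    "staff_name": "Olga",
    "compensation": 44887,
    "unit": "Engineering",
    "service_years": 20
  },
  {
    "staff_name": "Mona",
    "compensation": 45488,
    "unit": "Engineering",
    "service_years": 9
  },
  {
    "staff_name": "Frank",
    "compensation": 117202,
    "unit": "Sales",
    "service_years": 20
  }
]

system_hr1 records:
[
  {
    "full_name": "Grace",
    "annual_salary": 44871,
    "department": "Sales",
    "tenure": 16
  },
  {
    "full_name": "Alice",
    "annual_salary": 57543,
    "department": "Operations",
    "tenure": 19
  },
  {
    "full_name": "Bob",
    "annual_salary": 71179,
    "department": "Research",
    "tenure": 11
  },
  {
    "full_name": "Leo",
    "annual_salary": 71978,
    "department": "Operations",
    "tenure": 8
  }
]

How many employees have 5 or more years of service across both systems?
9

Reconcile schemas: "service_years" (system_hr3) = "tenure" (system_hr1) = years of service

From system_hr3: 5 employees with >= 5 years
From system_hr1: 4 employees with >= 5 years

Total: 5 + 4 = 9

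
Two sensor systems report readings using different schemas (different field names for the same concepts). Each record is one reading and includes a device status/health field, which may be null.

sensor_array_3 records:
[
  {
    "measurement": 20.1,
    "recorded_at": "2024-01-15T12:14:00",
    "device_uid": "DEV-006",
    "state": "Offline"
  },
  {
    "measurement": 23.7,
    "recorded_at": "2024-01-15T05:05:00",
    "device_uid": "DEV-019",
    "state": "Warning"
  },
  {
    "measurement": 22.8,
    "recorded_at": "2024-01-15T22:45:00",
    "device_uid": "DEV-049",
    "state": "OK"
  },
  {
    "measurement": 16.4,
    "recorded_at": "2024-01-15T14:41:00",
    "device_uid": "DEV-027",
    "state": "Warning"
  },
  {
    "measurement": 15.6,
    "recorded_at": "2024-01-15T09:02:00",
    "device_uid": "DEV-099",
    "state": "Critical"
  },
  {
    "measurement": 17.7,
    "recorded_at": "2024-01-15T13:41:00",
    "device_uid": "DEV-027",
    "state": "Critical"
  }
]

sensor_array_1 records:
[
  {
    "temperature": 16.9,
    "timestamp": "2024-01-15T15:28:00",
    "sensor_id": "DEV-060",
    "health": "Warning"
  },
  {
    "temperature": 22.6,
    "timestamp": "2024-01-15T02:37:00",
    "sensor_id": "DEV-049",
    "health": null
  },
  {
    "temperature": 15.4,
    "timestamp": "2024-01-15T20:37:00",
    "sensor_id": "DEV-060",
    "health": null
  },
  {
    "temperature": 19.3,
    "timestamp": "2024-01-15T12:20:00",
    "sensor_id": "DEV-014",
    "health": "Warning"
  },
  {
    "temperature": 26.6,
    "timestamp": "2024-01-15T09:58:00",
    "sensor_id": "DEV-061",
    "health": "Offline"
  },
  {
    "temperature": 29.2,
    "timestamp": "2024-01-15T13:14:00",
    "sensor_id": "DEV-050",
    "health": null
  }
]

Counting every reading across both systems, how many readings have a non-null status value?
9

Schema mapping: "state" (sensor_array_3) = "health" (sensor_array_1) = status

Non-null in sensor_array_3: 6
Non-null in sensor_array_1: 3

Total non-null: 6 + 3 = 9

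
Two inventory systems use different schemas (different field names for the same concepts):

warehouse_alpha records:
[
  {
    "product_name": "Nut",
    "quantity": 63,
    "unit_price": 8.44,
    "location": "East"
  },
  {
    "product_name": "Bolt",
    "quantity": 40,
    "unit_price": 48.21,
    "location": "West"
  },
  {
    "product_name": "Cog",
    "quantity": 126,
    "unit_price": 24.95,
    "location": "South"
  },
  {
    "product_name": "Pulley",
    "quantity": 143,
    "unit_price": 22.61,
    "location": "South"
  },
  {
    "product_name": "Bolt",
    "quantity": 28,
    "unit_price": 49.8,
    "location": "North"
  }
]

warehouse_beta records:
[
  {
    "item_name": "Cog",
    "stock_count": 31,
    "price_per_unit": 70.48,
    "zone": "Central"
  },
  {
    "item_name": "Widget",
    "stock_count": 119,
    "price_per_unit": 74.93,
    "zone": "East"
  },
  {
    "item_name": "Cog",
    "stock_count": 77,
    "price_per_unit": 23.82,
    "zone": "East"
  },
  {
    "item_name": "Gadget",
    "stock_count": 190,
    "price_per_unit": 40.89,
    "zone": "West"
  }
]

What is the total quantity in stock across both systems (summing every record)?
817

To reconcile these schemas, identify the field holding the quantity in stock in each system:
1. In warehouse_alpha it is "quantity"
2. In warehouse_beta it is "stock_count"

From warehouse_alpha: 63 + 40 + 126 + 143 + 28 = 400
From warehouse_beta: 31 + 119 + 77 + 190 = 417

Total: 400 + 417 = 817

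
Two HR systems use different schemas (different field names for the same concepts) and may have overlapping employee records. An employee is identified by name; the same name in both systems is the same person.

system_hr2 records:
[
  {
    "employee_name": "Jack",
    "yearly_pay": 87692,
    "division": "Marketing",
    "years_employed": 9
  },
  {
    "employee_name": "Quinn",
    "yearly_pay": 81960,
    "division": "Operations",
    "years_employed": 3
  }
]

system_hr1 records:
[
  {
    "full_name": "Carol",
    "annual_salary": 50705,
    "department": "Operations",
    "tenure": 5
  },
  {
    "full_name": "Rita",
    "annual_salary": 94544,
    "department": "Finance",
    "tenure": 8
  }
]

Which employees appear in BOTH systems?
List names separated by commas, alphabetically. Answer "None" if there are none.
None

Schema mapping: "employee_name" (system_hr2) = "full_name" (system_hr1) = employee name

Names in system_hr2: ['Jack', 'Quinn']
Names in system_hr1: ['Carol', 'Rita']

Intersection: None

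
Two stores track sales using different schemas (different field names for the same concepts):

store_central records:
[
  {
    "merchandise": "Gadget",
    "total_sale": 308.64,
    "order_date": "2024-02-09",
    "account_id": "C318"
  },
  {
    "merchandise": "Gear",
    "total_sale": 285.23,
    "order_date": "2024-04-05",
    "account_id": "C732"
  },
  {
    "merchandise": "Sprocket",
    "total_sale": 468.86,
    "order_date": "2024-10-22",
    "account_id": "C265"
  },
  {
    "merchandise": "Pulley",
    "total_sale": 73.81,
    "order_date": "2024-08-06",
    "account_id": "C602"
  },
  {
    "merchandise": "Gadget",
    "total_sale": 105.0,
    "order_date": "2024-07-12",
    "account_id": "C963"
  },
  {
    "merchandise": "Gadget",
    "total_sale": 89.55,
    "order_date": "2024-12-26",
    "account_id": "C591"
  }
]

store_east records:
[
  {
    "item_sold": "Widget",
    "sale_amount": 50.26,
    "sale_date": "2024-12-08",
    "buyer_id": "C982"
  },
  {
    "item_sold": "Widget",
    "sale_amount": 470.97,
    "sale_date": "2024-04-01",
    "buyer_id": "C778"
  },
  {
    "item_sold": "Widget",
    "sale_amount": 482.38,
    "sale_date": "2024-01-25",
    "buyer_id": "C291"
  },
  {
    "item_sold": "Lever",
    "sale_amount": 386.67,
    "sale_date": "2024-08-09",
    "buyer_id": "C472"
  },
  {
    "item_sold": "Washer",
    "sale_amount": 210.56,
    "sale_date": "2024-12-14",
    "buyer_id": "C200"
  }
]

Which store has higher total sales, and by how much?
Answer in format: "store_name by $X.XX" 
store_east by $269.75

Schema mapping: "total_sale" (store_central) = "sale_amount" (store_east) = sale amount

Total for store_central: 1331.09
Total for store_east: 1600.84

Difference: |1331.09 - 1600.84| = 269.75
store_east has higher sales by $269.75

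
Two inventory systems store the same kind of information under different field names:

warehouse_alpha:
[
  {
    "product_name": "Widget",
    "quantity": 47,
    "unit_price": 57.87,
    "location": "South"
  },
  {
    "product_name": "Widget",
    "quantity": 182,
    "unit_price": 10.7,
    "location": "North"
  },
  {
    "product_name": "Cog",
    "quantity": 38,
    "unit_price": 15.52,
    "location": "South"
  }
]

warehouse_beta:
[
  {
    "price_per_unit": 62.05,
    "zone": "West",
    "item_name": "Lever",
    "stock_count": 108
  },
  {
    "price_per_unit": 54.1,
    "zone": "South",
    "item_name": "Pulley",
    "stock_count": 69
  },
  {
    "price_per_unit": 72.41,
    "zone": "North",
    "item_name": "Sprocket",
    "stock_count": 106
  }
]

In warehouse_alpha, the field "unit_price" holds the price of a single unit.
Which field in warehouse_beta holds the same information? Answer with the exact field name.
price_per_unit

In warehouse_alpha, "unit_price" holds the price of a single unit.
The fields in warehouse_beta are: "price_per_unit", "zone", "item_name", "stock_count".
"price_per_unit" is the match: the name refers to the same concept and its values are decimal currency amounts (e.g. 62.05, 54.1).
The other fields ("zone", "item_name", "stock_count") hold different kinds of data.

So "unit_price" in warehouse_alpha corresponds to "price_per_unit" in warehouse_beta.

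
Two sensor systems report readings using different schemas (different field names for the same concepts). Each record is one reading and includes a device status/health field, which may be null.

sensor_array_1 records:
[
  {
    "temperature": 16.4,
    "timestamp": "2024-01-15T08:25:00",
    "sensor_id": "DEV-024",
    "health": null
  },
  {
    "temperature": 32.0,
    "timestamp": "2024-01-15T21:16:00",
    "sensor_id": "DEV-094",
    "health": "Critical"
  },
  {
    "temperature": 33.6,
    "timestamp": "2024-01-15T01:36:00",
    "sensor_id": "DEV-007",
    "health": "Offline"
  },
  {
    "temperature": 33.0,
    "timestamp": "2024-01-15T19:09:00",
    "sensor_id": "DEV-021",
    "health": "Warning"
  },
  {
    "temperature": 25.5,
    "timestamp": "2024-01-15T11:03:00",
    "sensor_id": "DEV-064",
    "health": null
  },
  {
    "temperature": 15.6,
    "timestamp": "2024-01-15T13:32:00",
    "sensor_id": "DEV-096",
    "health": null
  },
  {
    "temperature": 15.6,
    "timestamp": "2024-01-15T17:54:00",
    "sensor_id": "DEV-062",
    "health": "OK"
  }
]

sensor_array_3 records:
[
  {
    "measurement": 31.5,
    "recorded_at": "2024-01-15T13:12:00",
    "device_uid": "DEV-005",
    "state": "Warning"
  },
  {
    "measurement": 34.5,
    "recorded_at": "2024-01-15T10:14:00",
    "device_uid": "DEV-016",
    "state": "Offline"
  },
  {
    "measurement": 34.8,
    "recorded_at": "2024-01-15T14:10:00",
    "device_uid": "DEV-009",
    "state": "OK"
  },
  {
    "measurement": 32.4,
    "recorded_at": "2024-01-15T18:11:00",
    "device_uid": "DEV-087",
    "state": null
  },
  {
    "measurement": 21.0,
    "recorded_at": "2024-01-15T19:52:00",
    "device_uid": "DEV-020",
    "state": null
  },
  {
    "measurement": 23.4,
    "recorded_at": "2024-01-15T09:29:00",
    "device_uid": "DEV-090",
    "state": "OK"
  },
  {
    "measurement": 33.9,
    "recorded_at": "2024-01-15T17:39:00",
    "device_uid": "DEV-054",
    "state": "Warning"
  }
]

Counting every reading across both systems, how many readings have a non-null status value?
9

Schema mapping: "health" (sensor_array_1) = "state" (sensor_array_3) = status

Non-null in sensor_array_1: 4
Non-null in sensor_array_3: 5

Total non-null: 4 + 5 = 9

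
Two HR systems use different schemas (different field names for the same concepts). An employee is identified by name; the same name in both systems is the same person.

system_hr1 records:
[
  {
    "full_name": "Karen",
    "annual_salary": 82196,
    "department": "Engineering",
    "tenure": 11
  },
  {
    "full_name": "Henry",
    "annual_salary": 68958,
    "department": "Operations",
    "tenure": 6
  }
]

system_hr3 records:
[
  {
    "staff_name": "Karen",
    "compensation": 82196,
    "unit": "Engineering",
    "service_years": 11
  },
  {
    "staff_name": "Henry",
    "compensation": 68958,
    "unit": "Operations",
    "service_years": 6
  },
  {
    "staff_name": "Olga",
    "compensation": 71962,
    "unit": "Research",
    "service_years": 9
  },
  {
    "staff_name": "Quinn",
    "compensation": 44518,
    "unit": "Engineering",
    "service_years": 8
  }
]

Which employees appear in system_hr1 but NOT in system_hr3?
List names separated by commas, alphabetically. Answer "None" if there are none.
None

Schema mapping: "full_name" (system_hr1) = "staff_name" (system_hr3) = employee name

Names in system_hr1: ['Henry', 'Karen']
Names in system_hr3: ['Henry', 'Karen', 'Olga', 'Quinn']

In system_hr1 but not system_hr3: None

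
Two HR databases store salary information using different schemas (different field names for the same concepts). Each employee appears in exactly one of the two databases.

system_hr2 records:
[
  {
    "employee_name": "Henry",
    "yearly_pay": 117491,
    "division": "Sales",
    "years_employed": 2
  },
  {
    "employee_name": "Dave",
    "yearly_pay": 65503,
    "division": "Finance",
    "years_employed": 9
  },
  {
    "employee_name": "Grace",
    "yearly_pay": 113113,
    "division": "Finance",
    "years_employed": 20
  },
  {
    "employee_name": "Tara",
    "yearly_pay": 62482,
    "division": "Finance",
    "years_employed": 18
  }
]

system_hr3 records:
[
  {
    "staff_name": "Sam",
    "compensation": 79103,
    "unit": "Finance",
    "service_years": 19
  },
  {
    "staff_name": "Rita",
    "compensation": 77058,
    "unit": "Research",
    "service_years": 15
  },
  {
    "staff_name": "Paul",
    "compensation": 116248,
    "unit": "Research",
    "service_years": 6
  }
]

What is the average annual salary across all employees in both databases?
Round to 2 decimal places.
90142.57

Schema mapping: "yearly_pay" (system_hr2) = "compensation" (system_hr3) = annual salary

All salaries: [117491, 65503, 113113, 62482, 79103, 77058, 116248]
Sum: 630998
Count: 7
Average: 630998 / 7 = 90142.57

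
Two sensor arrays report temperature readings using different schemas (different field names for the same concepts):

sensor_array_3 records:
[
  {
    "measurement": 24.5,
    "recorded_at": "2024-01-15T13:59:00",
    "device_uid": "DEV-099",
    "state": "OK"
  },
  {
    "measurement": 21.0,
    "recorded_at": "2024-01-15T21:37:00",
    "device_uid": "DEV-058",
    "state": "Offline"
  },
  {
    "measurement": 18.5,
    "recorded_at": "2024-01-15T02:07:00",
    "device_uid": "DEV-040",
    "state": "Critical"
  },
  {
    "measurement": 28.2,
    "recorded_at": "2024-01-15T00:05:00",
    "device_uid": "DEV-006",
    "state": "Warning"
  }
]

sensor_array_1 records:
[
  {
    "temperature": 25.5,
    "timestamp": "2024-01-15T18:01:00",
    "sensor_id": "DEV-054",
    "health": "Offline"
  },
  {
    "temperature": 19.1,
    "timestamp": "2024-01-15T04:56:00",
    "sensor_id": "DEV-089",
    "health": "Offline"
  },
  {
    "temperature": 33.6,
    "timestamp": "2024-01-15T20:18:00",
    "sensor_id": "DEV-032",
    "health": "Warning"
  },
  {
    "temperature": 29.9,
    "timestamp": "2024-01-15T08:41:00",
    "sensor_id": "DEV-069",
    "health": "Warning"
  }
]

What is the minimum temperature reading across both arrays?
18.5

Schema mapping: "measurement" (sensor_array_3) = "temperature" (sensor_array_1) = temperature reading

Minimum in sensor_array_3: 18.5
Minimum in sensor_array_1: 19.1

Overall minimum: min(18.5, 19.1) = 18.5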